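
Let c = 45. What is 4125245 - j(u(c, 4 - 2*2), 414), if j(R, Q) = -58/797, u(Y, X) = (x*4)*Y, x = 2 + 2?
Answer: 3287820323/797 ≈ 4.1252e+6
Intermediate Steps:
x = 4
u(Y, X) = 16*Y (u(Y, X) = (4*4)*Y = 16*Y)
j(R, Q) = -58/797 (j(R, Q) = -58*1/797 = -58/797)
4125245 - j(u(c, 4 - 2*2), 414) = 4125245 - 1*(-58/797) = 4125245 + 58/797 = 3287820323/797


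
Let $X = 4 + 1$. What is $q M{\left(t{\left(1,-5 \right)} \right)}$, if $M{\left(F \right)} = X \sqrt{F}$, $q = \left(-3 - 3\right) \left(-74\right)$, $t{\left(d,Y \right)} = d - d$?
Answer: $0$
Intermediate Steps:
$t{\left(d,Y \right)} = 0$
$X = 5$
$q = 444$ ($q = \left(-3 - 3\right) \left(-74\right) = \left(-6\right) \left(-74\right) = 444$)
$M{\left(F \right)} = 5 \sqrt{F}$
$q M{\left(t{\left(1,-5 \right)} \right)} = 444 \cdot 5 \sqrt{0} = 444 \cdot 5 \cdot 0 = 444 \cdot 0 = 0$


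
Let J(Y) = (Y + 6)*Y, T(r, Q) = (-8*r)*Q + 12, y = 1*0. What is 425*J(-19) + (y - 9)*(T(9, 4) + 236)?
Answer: 105335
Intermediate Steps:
y = 0
T(r, Q) = 12 - 8*Q*r (T(r, Q) = -8*Q*r + 12 = 12 - 8*Q*r)
J(Y) = Y*(6 + Y) (J(Y) = (6 + Y)*Y = Y*(6 + Y))
425*J(-19) + (y - 9)*(T(9, 4) + 236) = 425*(-19*(6 - 19)) + (0 - 9)*((12 - 8*4*9) + 236) = 425*(-19*(-13)) - 9*((12 - 288) + 236) = 425*247 - 9*(-276 + 236) = 104975 - 9*(-40) = 104975 + 360 = 105335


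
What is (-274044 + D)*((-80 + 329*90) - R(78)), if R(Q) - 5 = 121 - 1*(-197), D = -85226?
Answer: -10493198890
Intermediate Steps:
R(Q) = 323 (R(Q) = 5 + (121 - 1*(-197)) = 5 + (121 + 197) = 5 + 318 = 323)
(-274044 + D)*((-80 + 329*90) - R(78)) = (-274044 - 85226)*((-80 + 329*90) - 1*323) = -359270*((-80 + 29610) - 323) = -359270*(29530 - 323) = -359270*29207 = -10493198890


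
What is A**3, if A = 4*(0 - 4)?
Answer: -4096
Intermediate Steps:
A = -16 (A = 4*(-4) = -16)
A**3 = (-16)**3 = -4096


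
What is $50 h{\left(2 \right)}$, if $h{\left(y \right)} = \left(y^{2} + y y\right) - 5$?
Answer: $150$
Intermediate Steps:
$h{\left(y \right)} = -5 + 2 y^{2}$ ($h{\left(y \right)} = \left(y^{2} + y^{2}\right) - 5 = 2 y^{2} - 5 = -5 + 2 y^{2}$)
$50 h{\left(2 \right)} = 50 \left(-5 + 2 \cdot 2^{2}\right) = 50 \left(-5 + 2 \cdot 4\right) = 50 \left(-5 + 8\right) = 50 \cdot 3 = 150$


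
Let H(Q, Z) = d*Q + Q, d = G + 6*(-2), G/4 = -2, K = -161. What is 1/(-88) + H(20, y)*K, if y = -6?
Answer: 5383839/88 ≈ 61180.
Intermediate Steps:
G = -8 (G = 4*(-2) = -8)
d = -20 (d = -8 + 6*(-2) = -8 - 12 = -20)
H(Q, Z) = -19*Q (H(Q, Z) = -20*Q + Q = -19*Q)
1/(-88) + H(20, y)*K = 1/(-88) - 19*20*(-161) = -1/88 - 380*(-161) = -1/88 + 61180 = 5383839/88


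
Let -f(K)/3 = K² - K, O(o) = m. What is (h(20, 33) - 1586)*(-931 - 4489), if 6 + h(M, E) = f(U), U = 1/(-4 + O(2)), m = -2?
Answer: 25895405/3 ≈ 8.6318e+6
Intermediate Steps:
O(o) = -2
U = -⅙ (U = 1/(-4 - 2) = 1/(-6) = -⅙ ≈ -0.16667)
f(K) = -3*K² + 3*K (f(K) = -3*(K² - K) = -3*K² + 3*K)
h(M, E) = -79/12 (h(M, E) = -6 + 3*(-⅙)*(1 - 1*(-⅙)) = -6 + 3*(-⅙)*(1 + ⅙) = -6 + 3*(-⅙)*(7/6) = -6 - 7/12 = -79/12)
(h(20, 33) - 1586)*(-931 - 4489) = (-79/12 - 1586)*(-931 - 4489) = -19111/12*(-5420) = 25895405/3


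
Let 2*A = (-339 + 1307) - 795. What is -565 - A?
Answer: -1303/2 ≈ -651.50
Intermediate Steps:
A = 173/2 (A = ((-339 + 1307) - 795)/2 = (968 - 795)/2 = (½)*173 = 173/2 ≈ 86.500)
-565 - A = -565 - 1*173/2 = -565 - 173/2 = -1303/2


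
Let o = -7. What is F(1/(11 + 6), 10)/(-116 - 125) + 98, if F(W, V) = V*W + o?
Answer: 401615/4097 ≈ 98.027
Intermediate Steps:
F(W, V) = -7 + V*W (F(W, V) = V*W - 7 = -7 + V*W)
F(1/(11 + 6), 10)/(-116 - 125) + 98 = (-7 + 10/(11 + 6))/(-116 - 125) + 98 = (-7 + 10/17)/(-241) + 98 = (-7 + 10*(1/17))*(-1/241) + 98 = (-7 + 10/17)*(-1/241) + 98 = -109/17*(-1/241) + 98 = 109/4097 + 98 = 401615/4097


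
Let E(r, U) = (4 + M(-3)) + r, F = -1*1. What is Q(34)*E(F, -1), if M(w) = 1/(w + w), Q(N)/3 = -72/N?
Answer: -18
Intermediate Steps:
Q(N) = -216/N (Q(N) = 3*(-72/N) = -216/N)
M(w) = 1/(2*w)
F = -1
E(r, U) = 23/6 + r (E(r, U) = (4 + (½)/(-3)) + r = (4 + (½)*(-⅓)) + r = (4 - ⅙) + r = 23/6 + r)
Q(34)*E(F, -1) = (-216/34)*(23/6 - 1) = -216*1/34*(17/6) = -108/17*17/6 = -18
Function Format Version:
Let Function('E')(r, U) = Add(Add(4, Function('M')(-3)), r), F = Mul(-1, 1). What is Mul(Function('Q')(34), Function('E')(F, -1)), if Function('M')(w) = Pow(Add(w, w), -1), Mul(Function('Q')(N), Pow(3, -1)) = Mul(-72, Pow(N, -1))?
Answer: -18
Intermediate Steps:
Function('Q')(N) = Mul(-216, Pow(N, -1)) (Function('Q')(N) = Mul(3, Mul(-72, Pow(N, -1))) = Mul(-216, Pow(N, -1)))
Function('M')(w) = Mul(Rational(1, 2), Pow(w, -1)) (Function('M')(w) = Pow(Mul(2, w), -1) = Mul(Rational(1, 2), Pow(w, -1)))
F = -1
Function('E')(r, U) = Add(Rational(23, 6), r) (Function('E')(r, U) = Add(Add(4, Mul(Rational(1, 2), Pow(-3, -1))), r) = Add(Add(4, Mul(Rational(1, 2), Rational(-1, 3))), r) = Add(Add(4, Rational(-1, 6)), r) = Add(Rational(23, 6), r))
Mul(Function('Q')(34), Function('E')(F, -1)) = Mul(Mul(-216, Pow(34, -1)), Add(Rational(23, 6), -1)) = Mul(Mul(-216, Rational(1, 34)), Rational(17, 6)) = Mul(Rational(-108, 17), Rational(17, 6)) = -18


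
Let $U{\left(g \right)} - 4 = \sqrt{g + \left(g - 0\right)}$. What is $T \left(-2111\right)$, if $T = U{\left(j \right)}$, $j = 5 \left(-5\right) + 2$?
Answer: $-8444 - 2111 i \sqrt{46} \approx -8444.0 - 14318.0 i$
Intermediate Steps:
$j = -23$ ($j = -25 + 2 = -23$)
$U{\left(g \right)} = 4 + \sqrt{2} \sqrt{g}$ ($U{\left(g \right)} = 4 + \sqrt{g + \left(g - 0\right)} = 4 + \sqrt{g + \left(g + 0\right)} = 4 + \sqrt{g + g} = 4 + \sqrt{2 g} = 4 + \sqrt{2} \sqrt{g}$)
$T = 4 + i \sqrt{46}$ ($T = 4 + \sqrt{2} \sqrt{-23} = 4 + \sqrt{2} i \sqrt{23} = 4 + i \sqrt{46} \approx 4.0 + 6.7823 i$)
$T \left(-2111\right) = \left(4 + i \sqrt{46}\right) \left(-2111\right) = -8444 - 2111 i \sqrt{46}$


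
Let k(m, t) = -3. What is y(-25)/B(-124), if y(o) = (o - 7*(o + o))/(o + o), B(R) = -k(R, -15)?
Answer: -13/6 ≈ -2.1667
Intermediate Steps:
B(R) = 3 (B(R) = -1*(-3) = 3)
y(o) = -13/2 (y(o) = (o - 14*o)/((2*o)) = (o - 14*o)*(1/(2*o)) = (-13*o)*(1/(2*o)) = -13/2)
y(-25)/B(-124) = -13/2/3 = -13/2*1/3 = -13/6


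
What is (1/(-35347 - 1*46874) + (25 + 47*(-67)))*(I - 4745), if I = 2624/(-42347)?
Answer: 324609476387505/21898193 ≈ 1.4824e+7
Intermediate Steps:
I = -2624/42347 (I = 2624*(-1/42347) = -2624/42347 ≈ -0.061964)
(1/(-35347 - 1*46874) + (25 + 47*(-67)))*(I - 4745) = (1/(-35347 - 1*46874) + (25 + 47*(-67)))*(-2624/42347 - 4745) = (1/(-35347 - 46874) + (25 - 3149))*(-200939139/42347) = (1/(-82221) - 3124)*(-200939139/42347) = (-1/82221 - 3124)*(-200939139/42347) = -256858405/82221*(-200939139/42347) = 324609476387505/21898193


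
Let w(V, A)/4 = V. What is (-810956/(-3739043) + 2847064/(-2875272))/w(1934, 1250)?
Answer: -1039196954965/10395990378421032 ≈ -9.9961e-5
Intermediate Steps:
w(V, A) = 4*V
(-810956/(-3739043) + 2847064/(-2875272))/w(1934, 1250) = (-810956/(-3739043) + 2847064/(-2875272))/((4*1934)) = (-810956*(-1/3739043) + 2847064*(-1/2875272))/7736 = (810956/3739043 - 355883/359409)*(1/7736) = -1039196954965/1343845705587*1/7736 = -1039196954965/10395990378421032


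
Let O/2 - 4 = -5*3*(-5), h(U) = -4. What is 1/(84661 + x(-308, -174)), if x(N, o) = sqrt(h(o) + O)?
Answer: 84661/7167484767 - sqrt(154)/7167484767 ≈ 1.1810e-5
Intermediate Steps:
O = 158 (O = 8 + 2*(-5*3*(-5)) = 8 + 2*(-15*(-5)) = 8 + 2*75 = 8 + 150 = 158)
x(N, o) = sqrt(154) (x(N, o) = sqrt(-4 + 158) = sqrt(154))
1/(84661 + x(-308, -174)) = 1/(84661 + sqrt(154))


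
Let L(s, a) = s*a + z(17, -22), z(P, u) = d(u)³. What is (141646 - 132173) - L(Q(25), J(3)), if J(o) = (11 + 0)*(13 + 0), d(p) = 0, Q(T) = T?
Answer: 5898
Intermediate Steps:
z(P, u) = 0 (z(P, u) = 0³ = 0)
J(o) = 143 (J(o) = 11*13 = 143)
L(s, a) = a*s (L(s, a) = s*a + 0 = a*s + 0 = a*s)
(141646 - 132173) - L(Q(25), J(3)) = (141646 - 132173) - 143*25 = 9473 - 1*3575 = 9473 - 3575 = 5898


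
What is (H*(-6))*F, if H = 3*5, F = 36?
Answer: -3240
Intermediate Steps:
H = 15
(H*(-6))*F = (15*(-6))*36 = -90*36 = -3240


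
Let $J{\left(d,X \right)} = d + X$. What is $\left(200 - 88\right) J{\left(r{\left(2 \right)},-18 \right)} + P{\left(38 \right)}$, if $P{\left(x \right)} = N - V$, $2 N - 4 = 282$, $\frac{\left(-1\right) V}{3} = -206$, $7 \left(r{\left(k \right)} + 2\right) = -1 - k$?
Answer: $-2763$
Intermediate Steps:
$r{\left(k \right)} = - \frac{15}{7} - \frac{k}{7}$ ($r{\left(k \right)} = -2 + \frac{-1 - k}{7} = -2 - \left(\frac{1}{7} + \frac{k}{7}\right) = - \frac{15}{7} - \frac{k}{7}$)
$V = 618$ ($V = \left(-3\right) \left(-206\right) = 618$)
$N = 143$ ($N = 2 + \frac{1}{2} \cdot 282 = 2 + 141 = 143$)
$P{\left(x \right)} = -475$ ($P{\left(x \right)} = 143 - 618 = -475$)
$J{\left(d,X \right)} = X + d$
$\left(200 - 88\right) J{\left(r{\left(2 \right)},-18 \right)} + P{\left(38 \right)} = \left(200 - 88\right) \left(-18 - \frac{17}{7}\right) - 475 = 112 \left(-18 - \frac{17}{7}\right) - 475 = 112 \left(- \frac{143}{7}\right) - 475 = -2288 - 475 = -2763$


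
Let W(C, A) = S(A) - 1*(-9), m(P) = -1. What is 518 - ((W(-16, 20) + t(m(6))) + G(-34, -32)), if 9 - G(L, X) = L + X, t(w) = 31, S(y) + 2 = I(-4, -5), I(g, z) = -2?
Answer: 407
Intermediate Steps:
S(y) = -4 (S(y) = -2 - 2 = -4)
W(C, A) = 5 (W(C, A) = -4 - 1*(-9) = -4 + 9 = 5)
G(L, X) = 9 - L - X (G(L, X) = 9 - (L + X) = 9 + (-L - X) = 9 - L - X)
518 - ((W(-16, 20) + t(m(6))) + G(-34, -32)) = 518 - ((5 + 31) + (9 - 1*(-34) - 1*(-32))) = 518 - (36 + (9 + 34 + 32)) = 518 - (36 + 75) = 518 - 1*111 = 518 - 111 = 407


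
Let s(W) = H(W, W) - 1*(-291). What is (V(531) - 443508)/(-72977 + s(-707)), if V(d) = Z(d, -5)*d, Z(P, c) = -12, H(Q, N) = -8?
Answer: 224940/36347 ≈ 6.1887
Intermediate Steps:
s(W) = 283 (s(W) = -8 - 1*(-291) = -8 + 291 = 283)
V(d) = -12*d
(V(531) - 443508)/(-72977 + s(-707)) = (-12*531 - 443508)/(-72977 + 283) = (-6372 - 443508)/(-72694) = -449880*(-1/72694) = 224940/36347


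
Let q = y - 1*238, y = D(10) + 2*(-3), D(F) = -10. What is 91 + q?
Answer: -163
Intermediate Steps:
y = -16 (y = -10 + 2*(-3) = -10 - 6 = -16)
q = -254 (q = -16 - 1*238 = -16 - 238 = -254)
91 + q = 91 - 254 = -163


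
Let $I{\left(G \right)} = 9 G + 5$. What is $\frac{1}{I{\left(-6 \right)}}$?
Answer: $- \frac{1}{49} \approx -0.020408$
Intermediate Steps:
$I{\left(G \right)} = 5 + 9 G$
$\frac{1}{I{\left(-6 \right)}} = \frac{1}{5 + 9 \left(-6\right)} = \frac{1}{5 - 54} = \frac{1}{-49} = - \frac{1}{49}$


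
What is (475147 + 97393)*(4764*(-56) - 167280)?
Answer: -248519002560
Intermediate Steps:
(475147 + 97393)*(4764*(-56) - 167280) = 572540*(-266784 - 167280) = 572540*(-434064) = -248519002560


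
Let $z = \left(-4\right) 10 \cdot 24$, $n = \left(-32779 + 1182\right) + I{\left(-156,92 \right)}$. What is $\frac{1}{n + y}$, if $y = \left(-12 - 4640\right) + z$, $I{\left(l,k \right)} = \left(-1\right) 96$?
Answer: $- \frac{1}{37305} \approx -2.6806 \cdot 10^{-5}$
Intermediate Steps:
$I{\left(l,k \right)} = -96$
$n = -31693$ ($n = \left(-32779 + 1182\right) - 96 = -31597 - 96 = -31693$)
$z = -960$ ($z = \left(-40\right) 24 = -960$)
$y = -5612$ ($y = \left(-12 - 4640\right) - 960 = -4652 - 960 = -5612$)
$\frac{1}{n + y} = \frac{1}{-31693 - 5612} = \frac{1}{-37305} = - \frac{1}{37305}$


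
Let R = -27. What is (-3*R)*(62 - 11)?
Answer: 4131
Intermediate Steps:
(-3*R)*(62 - 11) = (-3*(-27))*(62 - 11) = 81*51 = 4131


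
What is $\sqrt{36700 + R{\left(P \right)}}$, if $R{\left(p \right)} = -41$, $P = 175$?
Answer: $\sqrt{36659} \approx 191.47$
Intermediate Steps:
$\sqrt{36700 + R{\left(P \right)}} = \sqrt{36700 - 41} = \sqrt{36659}$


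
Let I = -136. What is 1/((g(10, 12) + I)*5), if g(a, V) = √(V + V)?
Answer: -17/11545 - √6/46180 ≈ -0.0015255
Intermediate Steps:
g(a, V) = √2*√V (g(a, V) = √(2*V) = √2*√V)
1/((g(10, 12) + I)*5) = 1/((√2*√12 - 136)*5) = 1/((√2*(2*√3) - 136)*5) = 1/((2*√6 - 136)*5) = 1/((-136 + 2*√6)*5) = 1/(-680 + 10*√6)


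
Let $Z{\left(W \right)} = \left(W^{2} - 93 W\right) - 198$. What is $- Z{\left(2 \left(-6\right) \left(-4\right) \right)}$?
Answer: $2358$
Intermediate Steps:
$Z{\left(W \right)} = -198 + W^{2} - 93 W$
$- Z{\left(2 \left(-6\right) \left(-4\right) \right)} = - (-198 + \left(2 \left(-6\right) \left(-4\right)\right)^{2} - 93 \cdot 2 \left(-6\right) \left(-4\right)) = - (-198 + \left(\left(-12\right) \left(-4\right)\right)^{2} - 93 \left(\left(-12\right) \left(-4\right)\right)) = - (-198 + 48^{2} - 4464) = - (-198 + 2304 - 4464) = \left(-1\right) \left(-2358\right) = 2358$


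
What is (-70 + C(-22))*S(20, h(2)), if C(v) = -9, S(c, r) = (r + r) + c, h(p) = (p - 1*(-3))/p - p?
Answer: -1659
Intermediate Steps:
h(p) = -p + (3 + p)/p (h(p) = (p + 3)/p - p = (3 + p)/p - p = -p + (3 + p)/p)
S(c, r) = c + 2*r (S(c, r) = 2*r + c = c + 2*r)
(-70 + C(-22))*S(20, h(2)) = (-70 - 9)*(20 + 2*(1 - 1*2 + 3/2)) = -79*(20 + 2*(1 - 2 + 3*(½))) = -79*(20 + 2*(1 - 2 + 3/2)) = -79*(20 + 2*(½)) = -79*(20 + 1) = -79*21 = -1659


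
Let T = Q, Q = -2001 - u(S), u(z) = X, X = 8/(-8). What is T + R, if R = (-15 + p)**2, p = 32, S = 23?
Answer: -1711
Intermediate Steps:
X = -1 (X = 8*(-1/8) = -1)
u(z) = -1
R = 289 (R = (-15 + 32)**2 = 17**2 = 289)
Q = -2000 (Q = -2001 - 1*(-1) = -2001 + 1 = -2000)
T = -2000
T + R = -2000 + 289 = -1711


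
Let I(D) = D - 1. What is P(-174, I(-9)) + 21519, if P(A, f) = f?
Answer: 21509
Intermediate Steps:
I(D) = -1 + D
P(-174, I(-9)) + 21519 = (-1 - 9) + 21519 = -10 + 21519 = 21509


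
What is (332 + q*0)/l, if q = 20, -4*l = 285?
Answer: -1328/285 ≈ -4.6597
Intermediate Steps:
l = -285/4 (l = -¼*285 = -285/4 ≈ -71.250)
(332 + q*0)/l = (332 + 20*0)/(-285/4) = -4*(332 + 0)/285 = -4/285*332 = -1328/285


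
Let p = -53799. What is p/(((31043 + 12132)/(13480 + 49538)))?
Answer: -3390305382/43175 ≈ -78525.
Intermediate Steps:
p/(((31043 + 12132)/(13480 + 49538))) = -53799*(13480 + 49538)/(31043 + 12132) = -53799/(43175/63018) = -53799/(43175*(1/63018)) = -53799/43175/63018 = -53799*63018/43175 = -3390305382/43175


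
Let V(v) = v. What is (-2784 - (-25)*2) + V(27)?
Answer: -2707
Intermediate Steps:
(-2784 - (-25)*2) + V(27) = (-2784 - (-25)*2) + 27 = (-2784 - 25*(-2)) + 27 = (-2784 + 50) + 27 = -2734 + 27 = -2707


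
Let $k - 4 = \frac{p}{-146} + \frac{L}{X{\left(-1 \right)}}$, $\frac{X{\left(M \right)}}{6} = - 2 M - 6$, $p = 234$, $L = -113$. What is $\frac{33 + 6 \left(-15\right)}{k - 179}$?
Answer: $\frac{99864}{301159} \approx 0.3316$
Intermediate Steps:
$X{\left(M \right)} = -36 - 12 M$ ($X{\left(M \right)} = 6 \left(- 2 M - 6\right) = 6 \left(-6 - 2 M\right) = -36 - 12 M$)
$k = \frac{12449}{1752}$ ($k = 4 - \left(\frac{117}{73} + \frac{113}{-36 - -12}\right) = 4 - \left(\frac{117}{73} + \frac{113}{-36 + 12}\right) = 4 - \left(\frac{117}{73} + \frac{113}{-24}\right) = 4 - - \frac{5441}{1752} = 4 + \left(- \frac{117}{73} + \frac{113}{24}\right) = 4 + \frac{5441}{1752} = \frac{12449}{1752} \approx 7.1056$)
$\frac{33 + 6 \left(-15\right)}{k - 179} = \frac{33 + 6 \left(-15\right)}{\frac{12449}{1752} - 179} = \frac{33 - 90}{- \frac{301159}{1752}} = \left(-57\right) \left(- \frac{1752}{301159}\right) = \frac{99864}{301159}$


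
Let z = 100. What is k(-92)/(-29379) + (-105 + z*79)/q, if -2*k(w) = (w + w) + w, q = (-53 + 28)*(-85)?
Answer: 15247737/4162025 ≈ 3.6635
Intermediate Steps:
q = 2125 (q = -25*(-85) = 2125)
k(w) = -3*w/2 (k(w) = -((w + w) + w)/2 = -(2*w + w)/2 = -3*w/2)
k(-92)/(-29379) + (-105 + z*79)/q = -3/2*(-92)/(-29379) + (-105 + 100*79)/2125 = 138*(-1/29379) + (-105 + 7900)*(1/2125) = -46/9793 + 7795*(1/2125) = -46/9793 + 1559/425 = 15247737/4162025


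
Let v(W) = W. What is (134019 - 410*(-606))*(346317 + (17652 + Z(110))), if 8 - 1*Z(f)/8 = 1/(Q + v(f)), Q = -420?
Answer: 21581423090001/155 ≈ 1.3923e+11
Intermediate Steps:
Z(f) = 64 - 8/(-420 + f)
(134019 - 410*(-606))*(346317 + (17652 + Z(110))) = (134019 - 410*(-606))*(346317 + (17652 + 8*(-3361 + 8*110)/(-420 + 110))) = (134019 + 248460)*(346317 + (17652 + 8*(-3361 + 880)/(-310))) = 382479*(346317 + (17652 + 8*(-1/310)*(-2481))) = 382479*(346317 + (17652 + 9924/155)) = 382479*(346317 + 2745984/155) = 382479*(56425119/155) = 21581423090001/155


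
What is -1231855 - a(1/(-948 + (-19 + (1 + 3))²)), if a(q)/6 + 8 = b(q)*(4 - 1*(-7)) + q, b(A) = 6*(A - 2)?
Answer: -296674481/241 ≈ -1.2310e+6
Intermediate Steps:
b(A) = -12 + 6*A (b(A) = 6*(-2 + A) = -12 + 6*A)
a(q) = -840 + 402*q (a(q) = -48 + 6*((-12 + 6*q)*(4 - 1*(-7)) + q) = -48 + 6*((-12 + 6*q)*(4 + 7) + q) = -48 + 6*((-12 + 6*q)*11 + q) = -48 + 6*((-132 + 66*q) + q) = -48 + 6*(-132 + 67*q) = -48 + (-792 + 402*q) = -840 + 402*q)
-1231855 - a(1/(-948 + (-19 + (1 + 3))²)) = -1231855 - (-840 + 402/(-948 + (-19 + (1 + 3))²)) = -1231855 - (-840 + 402/(-948 + (-19 + 4)²)) = -1231855 - (-840 + 402/(-948 + (-15)²)) = -1231855 - (-840 + 402/(-948 + 225)) = -1231855 - (-840 + 402/(-723)) = -1231855 - (-840 + 402*(-1/723)) = -1231855 - (-840 - 134/241) = -1231855 - 1*(-202574/241) = -1231855 + 202574/241 = -296674481/241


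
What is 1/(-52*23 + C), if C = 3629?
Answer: 1/2433 ≈ 0.00041102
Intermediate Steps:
1/(-52*23 + C) = 1/(-52*23 + 3629) = 1/(-1196 + 3629) = 1/2433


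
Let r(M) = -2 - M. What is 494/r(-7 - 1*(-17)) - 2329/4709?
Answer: -69241/1662 ≈ -41.661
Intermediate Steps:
494/r(-7 - 1*(-17)) - 2329/4709 = 494/(-2 - (-7 - 1*(-17))) - 2329/4709 = 494/(-2 - (-7 + 17)) - 2329*1/4709 = 494/(-2 - 1*10) - 137/277 = 494/(-2 - 10) - 137/277 = 494/(-12) - 137/277 = 494*(-1/12) - 137/277 = -247/6 - 137/277 = -69241/1662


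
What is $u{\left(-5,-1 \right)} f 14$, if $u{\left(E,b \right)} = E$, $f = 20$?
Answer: $-1400$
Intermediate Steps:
$u{\left(-5,-1 \right)} f 14 = \left(-5\right) 20 \cdot 14 = \left(-100\right) 14 = -1400$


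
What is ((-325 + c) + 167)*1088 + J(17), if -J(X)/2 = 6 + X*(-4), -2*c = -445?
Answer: 70300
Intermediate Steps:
c = 445/2 (c = -½*(-445) = 445/2 ≈ 222.50)
J(X) = -12 + 8*X (J(X) = -2*(6 + X*(-4)) = -2*(6 - 4*X) = -12 + 8*X)
((-325 + c) + 167)*1088 + J(17) = ((-325 + 445/2) + 167)*1088 + (-12 + 8*17) = (-205/2 + 167)*1088 + (-12 + 136) = (129/2)*1088 + 124 = 70176 + 124 = 70300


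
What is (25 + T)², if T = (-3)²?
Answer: 1156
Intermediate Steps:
T = 9
(25 + T)² = (25 + 9)² = 34² = 1156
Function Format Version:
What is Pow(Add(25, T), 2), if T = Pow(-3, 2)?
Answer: 1156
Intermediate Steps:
T = 9
Pow(Add(25, T), 2) = Pow(Add(25, 9), 2) = Pow(34, 2) = 1156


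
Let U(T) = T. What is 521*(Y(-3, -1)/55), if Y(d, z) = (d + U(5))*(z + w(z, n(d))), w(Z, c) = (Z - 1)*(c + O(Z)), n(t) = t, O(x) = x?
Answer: 7294/55 ≈ 132.62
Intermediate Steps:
w(Z, c) = (-1 + Z)*(Z + c) (w(Z, c) = (Z - 1)*(c + Z) = (-1 + Z)*(Z + c))
Y(d, z) = (5 + d)*(z**2 - d + d*z) (Y(d, z) = (d + 5)*(z + (z**2 - z - d + z*d)) = (5 + d)*(z + (z**2 - z - d + d*z)) = (5 + d)*(z + (z**2 - d - z + d*z)) = (5 + d)*(z**2 - d + d*z))
521*(Y(-3, -1)/55) = 521*((-5*(-3) + 5*(-1)**2 - 3*((-1)**2 - 1*(-3) - 1*(-1) - 3*(-1)) + 6*(-3)*(-1))/55) = 521*((15 + 5*1 - 3*(1 + 3 + 1 + 3) + 18)*(1/55)) = 521*((15 + 5 - 3*8 + 18)*(1/55)) = 521*((15 + 5 - 24 + 18)*(1/55)) = 521*(14*(1/55)) = 521*(14/55) = 7294/55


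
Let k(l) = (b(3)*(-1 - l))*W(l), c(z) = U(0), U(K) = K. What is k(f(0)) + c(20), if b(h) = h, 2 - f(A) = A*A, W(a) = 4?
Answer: -36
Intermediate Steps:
f(A) = 2 - A² (f(A) = 2 - A*A = 2 - A²)
c(z) = 0
k(l) = -12 - 12*l (k(l) = (3*(-1 - l))*4 = (-3 - 3*l)*4 = -12 - 12*l)
k(f(0)) + c(20) = (-12 - 12*(2 - 1*0²)) + 0 = (-12 - 12*(2 - 1*0)) + 0 = (-12 - 12*(2 + 0)) + 0 = (-12 - 12*2) + 0 = (-12 - 24) + 0 = -36 + 0 = -36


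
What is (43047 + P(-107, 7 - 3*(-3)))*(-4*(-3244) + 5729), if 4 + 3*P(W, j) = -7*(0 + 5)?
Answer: 804950970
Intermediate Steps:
P(W, j) = -13 (P(W, j) = -4/3 + (-7*(0 + 5))/3 = -4/3 + (-7*5)/3 = -4/3 + (⅓)*(-35) = -4/3 - 35/3 = -13)
(43047 + P(-107, 7 - 3*(-3)))*(-4*(-3244) + 5729) = (43047 - 13)*(-4*(-3244) + 5729) = 43034*(12976 + 5729) = 43034*18705 = 804950970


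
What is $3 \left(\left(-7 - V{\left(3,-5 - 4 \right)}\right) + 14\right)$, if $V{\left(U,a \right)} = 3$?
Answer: $12$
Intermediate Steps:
$3 \left(\left(-7 - V{\left(3,-5 - 4 \right)}\right) + 14\right) = 3 \left(\left(-7 - 3\right) + 14\right) = 3 \left(-10 + 14\right) = 3 \cdot 4 = 12$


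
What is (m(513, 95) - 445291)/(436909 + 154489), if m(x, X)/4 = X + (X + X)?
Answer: -444151/591398 ≈ -0.75102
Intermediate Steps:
m(x, X) = 12*X (m(x, X) = 4*(X + (X + X)) = 4*(X + 2*X) = 4*(3*X) = 12*X)
(m(513, 95) - 445291)/(436909 + 154489) = (12*95 - 445291)/(436909 + 154489) = (1140 - 445291)/591398 = -444151*1/591398 = -444151/591398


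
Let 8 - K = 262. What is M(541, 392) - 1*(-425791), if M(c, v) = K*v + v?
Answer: 326615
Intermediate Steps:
K = -254 (K = 8 - 1*262 = 8 - 262 = -254)
M(c, v) = -253*v (M(c, v) = -254*v + v = -253*v)
M(541, 392) - 1*(-425791) = -253*392 - 1*(-425791) = -99176 + 425791 = 326615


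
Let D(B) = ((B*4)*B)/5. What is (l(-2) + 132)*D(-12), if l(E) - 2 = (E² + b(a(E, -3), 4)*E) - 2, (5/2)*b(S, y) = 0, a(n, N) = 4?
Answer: 78336/5 ≈ 15667.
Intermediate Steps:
b(S, y) = 0 (b(S, y) = (⅖)*0 = 0)
D(B) = 4*B²/5 (D(B) = ((4*B)*B)*(⅕) = (4*B²)*(⅕) = 4*B²/5)
l(E) = E² (l(E) = 2 + ((E² + 0*E) - 2) = 2 + ((E² + 0) - 2) = 2 + (E² - 2) = 2 + (-2 + E²) = E²)
(l(-2) + 132)*D(-12) = ((-2)² + 132)*((⅘)*(-12)²) = (4 + 132)*((⅘)*144) = 136*(576/5) = 78336/5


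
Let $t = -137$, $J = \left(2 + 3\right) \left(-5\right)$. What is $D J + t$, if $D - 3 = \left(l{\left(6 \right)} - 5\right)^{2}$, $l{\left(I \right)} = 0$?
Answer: $-837$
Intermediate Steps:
$J = -25$ ($J = 5 \left(-5\right) = -25$)
$D = 28$ ($D = 3 + \left(0 - 5\right)^{2} = 3 + \left(-5\right)^{2} = 3 + 25 = 28$)
$D J + t = 28 \left(-25\right) - 137 = -700 - 137 = -837$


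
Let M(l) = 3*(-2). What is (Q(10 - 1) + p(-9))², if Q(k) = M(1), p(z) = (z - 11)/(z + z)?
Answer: 1936/81 ≈ 23.901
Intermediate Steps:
M(l) = -6
p(z) = (-11 + z)/(2*z) (p(z) = (-11 + z)/((2*z)) = (-11 + z)*(1/(2*z)) = (-11 + z)/(2*z))
Q(k) = -6
(Q(10 - 1) + p(-9))² = (-6 + (½)*(-11 - 9)/(-9))² = (-6 + (½)*(-⅑)*(-20))² = (-6 + 10/9)² = (-44/9)² = 1936/81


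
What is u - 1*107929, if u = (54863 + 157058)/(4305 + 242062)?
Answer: -26589932022/246367 ≈ -1.0793e+5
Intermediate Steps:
u = 211921/246367 ≈ 0.86018
u - 1*107929 = 211921/246367 - 1*107929 = 211921/246367 - 107929 = -26589932022/246367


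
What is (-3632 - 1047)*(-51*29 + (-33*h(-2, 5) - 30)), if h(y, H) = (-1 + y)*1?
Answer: 6597390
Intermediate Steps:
h(y, H) = -1 + y
(-3632 - 1047)*(-51*29 + (-33*h(-2, 5) - 30)) = (-3632 - 1047)*(-51*29 + (-33*(-1 - 2) - 30)) = -4679*(-1479 + (-33*(-3) - 30)) = -4679*(-1479 + (99 - 30)) = -4679*(-1479 + 69) = -4679*(-1410) = 6597390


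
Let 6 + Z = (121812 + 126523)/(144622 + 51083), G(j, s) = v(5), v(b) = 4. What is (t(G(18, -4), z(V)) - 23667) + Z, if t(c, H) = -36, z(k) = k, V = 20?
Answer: -927944302/39141 ≈ -23708.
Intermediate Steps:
G(j, s) = 4
Z = -185179/39141 (Z = -6 + (121812 + 126523)/(144622 + 51083) = -6 + 248335/195705 = -6 + 248335*(1/195705) = -6 + 49667/39141 = -185179/39141 ≈ -4.7311)
(t(G(18, -4), z(V)) - 23667) + Z = (-36 - 23667) - 185179/39141 = -23703 - 185179/39141 = -927944302/39141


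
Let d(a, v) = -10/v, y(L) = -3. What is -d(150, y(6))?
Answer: -10/3 ≈ -3.3333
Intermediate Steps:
-d(150, y(6)) = -(-10)/(-3) = -(-10)*(-1)/3 = -1*10/3 = -10/3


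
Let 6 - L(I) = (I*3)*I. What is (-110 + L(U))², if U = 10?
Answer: 163216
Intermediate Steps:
L(I) = 6 - 3*I² (L(I) = 6 - I*3*I = 6 - 3*I*I = 6 - 3*I²)
(-110 + L(U))² = (-110 + (6 - 3*10²))² = (-110 + (6 - 3*100))² = (-110 + (6 - 300))² = (-110 - 294)² = (-404)² = 163216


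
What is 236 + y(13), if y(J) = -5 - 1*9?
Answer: 222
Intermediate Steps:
y(J) = -14 (y(J) = -5 - 9 = -14)
236 + y(13) = 236 - 14 = 222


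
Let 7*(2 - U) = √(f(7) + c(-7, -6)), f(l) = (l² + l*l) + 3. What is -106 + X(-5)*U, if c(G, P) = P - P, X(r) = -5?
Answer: -116 + 5*√101/7 ≈ -108.82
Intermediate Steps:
c(G, P) = 0
f(l) = 3 + 2*l² (f(l) = (l² + l²) + 3 = 2*l² + 3 = 3 + 2*l²)
U = 2 - √101/7 (U = 2 - √((3 + 2*7²) + 0)/7 = 2 - √((3 + 2*49) + 0)/7 = 2 - √((3 + 98) + 0)/7 = 2 - √(101 + 0)/7 = 2 - √101/7 ≈ 0.56430)
-106 + X(-5)*U = -106 - 5*(2 - √101/7) = -106 + (-10 + 5*√101/7) = -116 + 5*√101/7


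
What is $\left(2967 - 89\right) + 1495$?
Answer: $4373$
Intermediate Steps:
$\left(2967 - 89\right) + 1495 = 2878 + 1495 = 4373$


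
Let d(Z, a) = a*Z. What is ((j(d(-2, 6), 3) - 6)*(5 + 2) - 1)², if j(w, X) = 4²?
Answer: 4761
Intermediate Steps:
d(Z, a) = Z*a
j(w, X) = 16
((j(d(-2, 6), 3) - 6)*(5 + 2) - 1)² = ((16 - 6)*(5 + 2) - 1)² = (10*7 - 1)² = (70 - 1)² = 69² = 4761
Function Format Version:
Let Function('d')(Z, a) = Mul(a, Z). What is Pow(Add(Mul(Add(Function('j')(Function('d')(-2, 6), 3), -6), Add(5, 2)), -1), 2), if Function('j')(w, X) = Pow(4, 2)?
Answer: 4761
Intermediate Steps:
Function('d')(Z, a) = Mul(Z, a)
Function('j')(w, X) = 16
Pow(Add(Mul(Add(Function('j')(Function('d')(-2, 6), 3), -6), Add(5, 2)), -1), 2) = Pow(Add(Mul(Add(16, -6), Add(5, 2)), -1), 2) = Pow(Add(Mul(10, 7), -1), 2) = Pow(Add(70, -1), 2) = Pow(69, 2) = 4761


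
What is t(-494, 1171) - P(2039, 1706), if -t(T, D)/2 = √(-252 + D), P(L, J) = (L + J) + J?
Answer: -5451 - 2*√919 ≈ -5511.6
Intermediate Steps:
P(L, J) = L + 2*J (P(L, J) = (J + L) + J = L + 2*J)
t(T, D) = -2*√(-252 + D)
t(-494, 1171) - P(2039, 1706) = -2*√(-252 + 1171) - (2039 + 2*1706) = -2*√919 - (2039 + 3412) = -2*√919 - 1*5451 = -2*√919 - 5451 = -5451 - 2*√919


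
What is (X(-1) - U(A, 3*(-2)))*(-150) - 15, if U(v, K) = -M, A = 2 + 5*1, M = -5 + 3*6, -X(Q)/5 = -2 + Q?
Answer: -4215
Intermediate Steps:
X(Q) = 10 - 5*Q (X(Q) = -5*(-2 + Q) = 10 - 5*Q)
M = 13 (M = -5 + 18 = 13)
A = 7 (A = 2 + 5 = 7)
U(v, K) = -13 (U(v, K) = -1*13 = -13)
(X(-1) - U(A, 3*(-2)))*(-150) - 15 = ((10 - 5*(-1)) - 1*(-13))*(-150) - 15 = ((10 + 5) + 13)*(-150) - 15 = (15 + 13)*(-150) - 15 = 28*(-150) - 15 = -4200 - 15 = -4215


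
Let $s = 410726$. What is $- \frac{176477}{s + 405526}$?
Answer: $- \frac{176477}{816252} \approx -0.2162$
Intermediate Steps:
$- \frac{176477}{s + 405526} = - \frac{176477}{410726 + 405526} = - \frac{176477}{816252}$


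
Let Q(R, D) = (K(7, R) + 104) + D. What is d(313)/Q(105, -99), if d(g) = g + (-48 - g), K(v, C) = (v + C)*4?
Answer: -16/151 ≈ -0.10596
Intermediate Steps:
K(v, C) = 4*C + 4*v (K(v, C) = (C + v)*4 = 4*C + 4*v)
Q(R, D) = 132 + D + 4*R (Q(R, D) = ((4*R + 4*7) + 104) + D = ((4*R + 28) + 104) + D = ((28 + 4*R) + 104) + D = (132 + 4*R) + D = 132 + D + 4*R)
d(g) = -48
d(313)/Q(105, -99) = -48/(132 - 99 + 4*105) = -48/(132 - 99 + 420) = -48/453 = -48*1/453 = -16/151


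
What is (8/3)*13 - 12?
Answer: 68/3 ≈ 22.667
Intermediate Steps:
(8/3)*13 - 12 = 104/3 - 12 = 68/3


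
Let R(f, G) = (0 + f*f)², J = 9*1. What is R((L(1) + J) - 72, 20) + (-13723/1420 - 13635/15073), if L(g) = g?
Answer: 316267445581281/21403660 ≈ 1.4776e+7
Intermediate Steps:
J = 9
R(f, G) = f⁴ (R(f, G) = (0 + f²)² = (f²)² = f⁴)
R((L(1) + J) - 72, 20) + (-13723/1420 - 13635/15073) = ((1 + 9) - 72)⁴ + (-13723/1420 - 13635/15073) = (10 - 72)⁴ + (-13723*1/1420 - 13635*1/15073) = (-62)⁴ + (-13723/1420 - 13635/15073) = 14776336 - 226208479/21403660 = 316267445581281/21403660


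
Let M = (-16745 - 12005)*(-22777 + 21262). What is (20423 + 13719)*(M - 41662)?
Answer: 1485675063496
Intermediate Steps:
M = 43556250 (M = -28750*(-1515) = 43556250)
(20423 + 13719)*(M - 41662) = (20423 + 13719)*(43556250 - 41662) = 34142*43514588 = 1485675063496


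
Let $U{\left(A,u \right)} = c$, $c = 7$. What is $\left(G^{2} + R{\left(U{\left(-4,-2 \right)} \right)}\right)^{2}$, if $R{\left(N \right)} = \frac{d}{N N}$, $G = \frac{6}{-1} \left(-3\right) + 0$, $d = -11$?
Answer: $\frac{251698225}{2401} \approx 1.0483 \cdot 10^{5}$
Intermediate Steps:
$U{\left(A,u \right)} = 7$
$G = 18$ ($G = 6 \left(-1\right) \left(-3\right) + 0 = \left(-6\right) \left(-3\right) + 0 = 18 + 0 = 18$)
$R{\left(N \right)} = - \frac{11}{N^{2}}$ ($R{\left(N \right)} = - \frac{11}{N N} = - \frac{11}{N^{2}}$)
$\left(G^{2} + R{\left(U{\left(-4,-2 \right)} \right)}\right)^{2} = \left(18^{2} - \frac{11}{49}\right)^{2} = \left(324 - \frac{11}{49}\right)^{2} = \left(\frac{15865}{49}\right)^{2} = \frac{251698225}{2401}$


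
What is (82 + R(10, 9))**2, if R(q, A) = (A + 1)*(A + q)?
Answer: 73984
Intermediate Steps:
R(q, A) = (1 + A)*(A + q)
(82 + R(10, 9))**2 = (82 + (9 + 10 + 9**2 + 9*10))**2 = (82 + (9 + 10 + 81 + 90))**2 = (82 + 190)**2 = 272**2 = 73984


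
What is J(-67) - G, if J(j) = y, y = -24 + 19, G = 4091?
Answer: -4096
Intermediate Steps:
y = -5
J(j) = -5
J(-67) - G = -5 - 1*4091 = -5 - 4091 = -4096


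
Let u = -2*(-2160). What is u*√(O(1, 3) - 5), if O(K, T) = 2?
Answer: 4320*I*√3 ≈ 7482.5*I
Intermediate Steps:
u = 4320
u*√(O(1, 3) - 5) = 4320*√(2 - 5) = 4320*√(-3) = 4320*(I*√3) = 4320*I*√3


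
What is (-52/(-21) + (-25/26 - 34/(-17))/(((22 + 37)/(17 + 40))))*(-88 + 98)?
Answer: 560435/16107 ≈ 34.794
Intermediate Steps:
(-52/(-21) + (-25/26 - 34/(-17))/(((22 + 37)/(17 + 40))))*(-88 + 98) = (-52*(-1/21) + (-25*1/26 - 34*(-1/17))/((59/57)))*10 = (52/21 + (-25/26 + 2)/((59*(1/57))))*10 = (52/21 + 27/(26*(59/57)))*10 = (52/21 + (27/26)*(57/59))*10 = (52/21 + 1539/1534)*10 = (112087/32214)*10 = 560435/16107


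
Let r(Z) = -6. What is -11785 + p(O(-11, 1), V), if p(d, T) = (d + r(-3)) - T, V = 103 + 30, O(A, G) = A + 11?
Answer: -11924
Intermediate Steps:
O(A, G) = 11 + A
V = 133
p(d, T) = -6 + d - T (p(d, T) = (d - 6) - T = (-6 + d) - T = -6 + d - T)
-11785 + p(O(-11, 1), V) = -11785 + (-6 + (11 - 11) - 1*133) = -11785 + (-6 + 0 - 133) = -11785 - 139 = -11924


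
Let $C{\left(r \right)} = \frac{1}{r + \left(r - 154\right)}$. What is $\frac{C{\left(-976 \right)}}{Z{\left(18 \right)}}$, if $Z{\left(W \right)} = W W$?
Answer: $- \frac{1}{682344} \approx -1.4655 \cdot 10^{-6}$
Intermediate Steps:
$Z{\left(W \right)} = W^{2}$
$C{\left(r \right)} = \frac{1}{-154 + 2 r}$ ($C{\left(r \right)} = \frac{1}{r + \left(-154 + r\right)} = \frac{1}{-154 + 2 r}$)
$\frac{C{\left(-976 \right)}}{Z{\left(18 \right)}} = \frac{\frac{1}{2} \frac{1}{-77 - 976}}{18^{2}} = \frac{\frac{1}{2} \frac{1}{-1053}}{324} = \frac{1}{2} \left(- \frac{1}{1053}\right) \frac{1}{324} = \left(- \frac{1}{2106}\right) \frac{1}{324} = - \frac{1}{682344}$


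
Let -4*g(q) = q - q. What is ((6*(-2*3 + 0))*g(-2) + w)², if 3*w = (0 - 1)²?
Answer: ⅑ ≈ 0.11111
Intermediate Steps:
g(q) = 0 (g(q) = -(q - q)/4 = -¼*0 = 0)
w = ⅓ (w = (0 - 1)²/3 = (⅓)*(-1)² = (⅓)*1 = ⅓ ≈ 0.33333)
((6*(-2*3 + 0))*g(-2) + w)² = ((6*(-2*3 + 0))*0 + ⅓)² = ((6*(-6 + 0))*0 + ⅓)² = ((6*(-6))*0 + ⅓)² = (-36*0 + ⅓)² = (0 + ⅓)² = (⅓)² = ⅑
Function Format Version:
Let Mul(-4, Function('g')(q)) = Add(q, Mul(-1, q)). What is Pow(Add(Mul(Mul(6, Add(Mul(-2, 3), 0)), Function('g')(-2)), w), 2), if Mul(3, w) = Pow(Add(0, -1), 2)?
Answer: Rational(1, 9) ≈ 0.11111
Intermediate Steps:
Function('g')(q) = 0 (Function('g')(q) = Mul(Rational(-1, 4), Add(q, Mul(-1, q))) = Mul(Rational(-1, 4), 0) = 0)
w = Rational(1, 3) (w = Mul(Rational(1, 3), Pow(Add(0, -1), 2)) = Mul(Rational(1, 3), Pow(-1, 2)) = Mul(Rational(1, 3), 1) = Rational(1, 3) ≈ 0.33333)
Pow(Add(Mul(Mul(6, Add(Mul(-2, 3), 0)), Function('g')(-2)), w), 2) = Pow(Add(Mul(Mul(6, Add(Mul(-2, 3), 0)), 0), Rational(1, 3)), 2) = Pow(Add(Mul(Mul(6, Add(-6, 0)), 0), Rational(1, 3)), 2) = Pow(Add(Mul(Mul(6, -6), 0), Rational(1, 3)), 2) = Pow(Add(Mul(-36, 0), Rational(1, 3)), 2) = Pow(Add(0, Rational(1, 3)), 2) = Pow(Rational(1, 3), 2) = Rational(1, 9)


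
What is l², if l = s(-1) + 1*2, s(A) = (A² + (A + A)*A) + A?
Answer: 16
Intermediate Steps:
s(A) = A + 3*A² (s(A) = (A² + (2*A)*A) + A = (A² + 2*A²) + A = 3*A² + A = A + 3*A²)
l = 4 (l = -(1 + 3*(-1)) + 1*2 = -(1 - 3) + 2 = -1*(-2) + 2 = 2 + 2 = 4)
l² = 4² = 16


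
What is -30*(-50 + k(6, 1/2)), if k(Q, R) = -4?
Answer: 1620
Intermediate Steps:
-30*(-50 + k(6, 1/2)) = -30*(-50 - 4) = -30*(-54) = 1620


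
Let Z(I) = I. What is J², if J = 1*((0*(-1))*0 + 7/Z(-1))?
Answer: 49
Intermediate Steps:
J = -7 (J = 1*((0*(-1))*0 + 7/(-1)) = 1*(0*0 + 7*(-1)) = 1*(0 - 7) = 1*(-7) = -7)
J² = (-7)² = 49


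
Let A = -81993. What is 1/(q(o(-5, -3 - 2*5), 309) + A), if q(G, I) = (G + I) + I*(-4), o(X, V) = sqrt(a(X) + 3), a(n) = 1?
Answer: -1/82918 ≈ -1.2060e-5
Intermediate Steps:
o(X, V) = 2 (o(X, V) = sqrt(1 + 3) = sqrt(4) = 2)
q(G, I) = G - 3*I (q(G, I) = (G + I) - 4*I = G - 3*I)
1/(q(o(-5, -3 - 2*5), 309) + A) = 1/((2 - 3*309) - 81993) = 1/((2 - 927) - 81993) = 1/(-925 - 81993) = 1/(-82918) = -1/82918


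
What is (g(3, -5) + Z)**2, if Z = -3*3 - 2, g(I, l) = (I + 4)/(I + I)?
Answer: 3481/36 ≈ 96.694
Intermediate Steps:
g(I, l) = (4 + I)/(2*I) (g(I, l) = (4 + I)/((2*I)) = (4 + I)*(1/(2*I)) = (4 + I)/(2*I))
Z = -11 (Z = -9 - 2 = -11)
(g(3, -5) + Z)**2 = ((1/2)*(4 + 3)/3 - 11)**2 = ((1/2)*(1/3)*7 - 11)**2 = (7/6 - 11)**2 = (-59/6)**2 = 3481/36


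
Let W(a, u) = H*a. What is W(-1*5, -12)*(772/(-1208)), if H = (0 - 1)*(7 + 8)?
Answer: -14475/302 ≈ -47.930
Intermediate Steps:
H = -15 (H = -1*15 = -15)
W(a, u) = -15*a
W(-1*5, -12)*(772/(-1208)) = (-(-15)*5)*(772/(-1208)) = (-15*(-5))*(772*(-1/1208)) = 75*(-193/302) = -14475/302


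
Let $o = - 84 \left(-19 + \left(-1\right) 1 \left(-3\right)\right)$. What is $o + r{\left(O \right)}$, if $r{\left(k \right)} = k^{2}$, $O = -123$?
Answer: $16473$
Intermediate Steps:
$o = 1344$ ($o = - 84 \left(-19 - -3\right) = - 84 \left(-19 + 3\right) = \left(-84\right) \left(-16\right) = 1344$)
$o + r{\left(O \right)} = 1344 + \left(-123\right)^{2} = 1344 + 15129 = 16473$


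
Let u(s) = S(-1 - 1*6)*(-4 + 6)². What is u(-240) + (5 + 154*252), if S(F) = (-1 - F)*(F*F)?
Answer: 39989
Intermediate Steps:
S(F) = F²*(-1 - F) (S(F) = (-1 - F)*F² = F²*(-1 - F))
u(s) = 1176 (u(s) = ((-1 - 1*6)²*(-1 - (-1 - 1*6)))*(-4 + 6)² = ((-1 - 6)²*(-1 - (-1 - 6)))*2² = ((-7)²*(-1 - 1*(-7)))*4 = (49*(-1 + 7))*4 = (49*6)*4 = 294*4 = 1176)
u(-240) + (5 + 154*252) = 1176 + (5 + 154*252) = 1176 + (5 + 38808) = 1176 + 38813 = 39989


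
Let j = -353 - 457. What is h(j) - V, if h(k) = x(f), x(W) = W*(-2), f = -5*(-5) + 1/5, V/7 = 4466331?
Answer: -156321837/5 ≈ -3.1264e+7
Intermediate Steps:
j = -810
V = 31264317 (V = 7*4466331 = 31264317)
f = 126/5 (f = 25 + ⅕ = 126/5 ≈ 25.200)
x(W) = -2*W
h(k) = -252/5 (h(k) = -2*126/5 = -252/5)
h(j) - V = -252/5 - 1*31264317 = -252/5 - 31264317 = -156321837/5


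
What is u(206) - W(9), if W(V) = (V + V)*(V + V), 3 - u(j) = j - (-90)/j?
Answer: -54326/103 ≈ -527.44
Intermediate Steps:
u(j) = 3 - j - 90/j (u(j) = 3 - (j - (-90)/j) = 3 - (j + 90/j) = 3 + (-j - 90/j) = 3 - j - 90/j)
W(V) = 4*V**2 (W(V) = (2*V)*(2*V) = 4*V**2)
u(206) - W(9) = (3 - 1*206 - 90/206) - 4*9**2 = (3 - 206 - 90*1/206) - 4*81 = (3 - 206 - 45/103) - 1*324 = -20954/103 - 324 = -54326/103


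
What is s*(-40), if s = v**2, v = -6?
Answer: -1440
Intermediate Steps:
s = 36 (s = (-6)**2 = 36)
s*(-40) = 36*(-40) = -1440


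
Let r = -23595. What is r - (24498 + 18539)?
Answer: -66632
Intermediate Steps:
r - (24498 + 18539) = -23595 - (24498 + 18539) = -23595 - 1*43037 = -23595 - 43037 = -66632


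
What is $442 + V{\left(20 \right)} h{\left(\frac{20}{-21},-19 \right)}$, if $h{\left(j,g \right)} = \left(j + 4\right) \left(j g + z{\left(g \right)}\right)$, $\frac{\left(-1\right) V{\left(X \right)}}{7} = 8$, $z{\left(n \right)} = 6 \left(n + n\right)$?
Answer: $\frac{2284742}{63} \approx 36266.0$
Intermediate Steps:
$z{\left(n \right)} = 12 n$ ($z{\left(n \right)} = 6 \cdot 2 n = 12 n$)
$V{\left(X \right)} = -56$ ($V{\left(X \right)} = \left(-7\right) 8 = -56$)
$h{\left(j,g \right)} = \left(4 + j\right) \left(12 g + g j\right)$ ($h{\left(j,g \right)} = \left(j + 4\right) \left(j g + 12 g\right) = \left(4 + j\right) \left(g j + 12 g\right) = \left(4 + j\right) \left(12 g + g j\right)$)
$442 + V{\left(20 \right)} h{\left(\frac{20}{-21},-19 \right)} = 442 - 56 \left(- 19 \left(48 + \left(\frac{20}{-21}\right)^{2} + 16 \frac{20}{-21}\right)\right) = 442 - 56 \left(- 19 \left(48 + \left(20 \left(- \frac{1}{21}\right)\right)^{2} + 16 \cdot 20 \left(- \frac{1}{21}\right)\right)\right) = 442 - 56 \left(- 19 \left(48 + \left(- \frac{20}{21}\right)^{2} + 16 \left(- \frac{20}{21}\right)\right)\right) = 442 - 56 \left(- 19 \left(48 + \frac{400}{441} - \frac{320}{21}\right)\right) = 442 - 56 \left(\left(-19\right) \frac{14848}{441}\right) = 442 - - \frac{2256896}{63} = 442 + \frac{2256896}{63} = \frac{2284742}{63}$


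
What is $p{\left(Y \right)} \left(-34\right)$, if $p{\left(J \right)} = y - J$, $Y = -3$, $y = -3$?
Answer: $0$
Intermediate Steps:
$p{\left(J \right)} = -3 - J$
$p{\left(Y \right)} \left(-34\right) = \left(-3 - -3\right) \left(-34\right) = \left(-3 + 3\right) \left(-34\right) = 0 \left(-34\right) = 0$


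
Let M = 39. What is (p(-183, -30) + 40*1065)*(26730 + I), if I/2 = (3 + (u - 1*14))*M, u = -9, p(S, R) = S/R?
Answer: 1072395537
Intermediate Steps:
I = -1560 (I = 2*((3 + (-9 - 1*14))*39) = 2*((3 + (-9 - 14))*39) = 2*((3 - 23)*39) = 2*(-20*39) = 2*(-780) = -1560)
(p(-183, -30) + 40*1065)*(26730 + I) = (-183/(-30) + 40*1065)*(26730 - 1560) = (-183*(-1/30) + 42600)*25170 = (61/10 + 42600)*25170 = (426061/10)*25170 = 1072395537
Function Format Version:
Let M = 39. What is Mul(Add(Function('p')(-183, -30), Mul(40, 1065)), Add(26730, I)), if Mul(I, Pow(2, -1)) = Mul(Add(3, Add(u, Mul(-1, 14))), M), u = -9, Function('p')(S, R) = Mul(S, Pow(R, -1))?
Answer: 1072395537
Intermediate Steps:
I = -1560 (I = Mul(2, Mul(Add(3, Add(-9, Mul(-1, 14))), 39)) = Mul(2, Mul(Add(3, Add(-9, -14)), 39)) = Mul(2, Mul(Add(3, -23), 39)) = Mul(2, Mul(-20, 39)) = Mul(2, -780) = -1560)
Mul(Add(Function('p')(-183, -30), Mul(40, 1065)), Add(26730, I)) = Mul(Add(Mul(-183, Pow(-30, -1)), Mul(40, 1065)), Add(26730, -1560)) = Mul(Add(Mul(-183, Rational(-1, 30)), 42600), 25170) = Mul(Add(Rational(61, 10), 42600), 25170) = Mul(Rational(426061, 10), 25170) = 1072395537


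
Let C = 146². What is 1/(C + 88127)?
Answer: 1/109443 ≈ 9.1372e-6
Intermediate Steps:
C = 21316
1/(C + 88127) = 1/(21316 + 88127) = 1/109443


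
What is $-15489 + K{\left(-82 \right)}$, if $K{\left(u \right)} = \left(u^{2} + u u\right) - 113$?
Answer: $-2154$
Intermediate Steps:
$K{\left(u \right)} = -113 + 2 u^{2}$ ($K{\left(u \right)} = \left(u^{2} + u^{2}\right) - 113 = 2 u^{2} - 113 = -113 + 2 u^{2}$)
$-15489 + K{\left(-82 \right)} = -15489 - \left(113 - 2 \left(-82\right)^{2}\right) = -15489 + \left(-113 + 2 \cdot 6724\right) = -15489 + \left(-113 + 13448\right) = -15489 + 13335 = -2154$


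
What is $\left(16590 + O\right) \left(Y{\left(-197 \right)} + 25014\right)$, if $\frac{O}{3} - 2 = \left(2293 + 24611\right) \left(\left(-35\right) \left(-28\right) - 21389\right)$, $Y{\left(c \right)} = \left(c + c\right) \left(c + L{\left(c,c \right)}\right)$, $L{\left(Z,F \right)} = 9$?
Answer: $-163217888764632$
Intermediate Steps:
$Y{\left(c \right)} = 2 c \left(9 + c\right)$ ($Y{\left(c \right)} = \left(c + c\right) \left(c + 9\right) = 2 c \left(9 + c\right)$)
$O = -1647251202$ ($O = 6 + 3 \left(2293 + 24611\right) \left(\left(-35\right) \left(-28\right) - 21389\right) = 6 + 3 \cdot 26904 \left(980 - 21389\right) = 6 + 3 \cdot 26904 \left(-20409\right) = 6 + 3 \left(-549083736\right) = 6 - 1647251208 = -1647251202$)
$\left(16590 + O\right) \left(Y{\left(-197 \right)} + 25014\right) = \left(16590 - 1647251202\right) \left(2 \left(-197\right) \left(9 - 197\right) + 25014\right) = - 1647234612 \left(2 \left(-197\right) \left(-188\right) + 25014\right) = - 1647234612 \left(74072 + 25014\right) = \left(-1647234612\right) 99086 = -163217888764632$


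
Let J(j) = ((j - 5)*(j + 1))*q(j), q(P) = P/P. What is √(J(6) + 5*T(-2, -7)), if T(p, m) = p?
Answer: I*√3 ≈ 1.732*I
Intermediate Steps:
q(P) = 1
J(j) = (1 + j)*(-5 + j) (J(j) = ((j - 5)*(j + 1))*1 = ((-5 + j)*(1 + j))*1 = ((1 + j)*(-5 + j))*1 = (1 + j)*(-5 + j))
√(J(6) + 5*T(-2, -7)) = √((-5 + 6² - 4*6) + 5*(-2)) = √((-5 + 36 - 24) - 10) = √(7 - 10) = √(-3) = I*√3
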